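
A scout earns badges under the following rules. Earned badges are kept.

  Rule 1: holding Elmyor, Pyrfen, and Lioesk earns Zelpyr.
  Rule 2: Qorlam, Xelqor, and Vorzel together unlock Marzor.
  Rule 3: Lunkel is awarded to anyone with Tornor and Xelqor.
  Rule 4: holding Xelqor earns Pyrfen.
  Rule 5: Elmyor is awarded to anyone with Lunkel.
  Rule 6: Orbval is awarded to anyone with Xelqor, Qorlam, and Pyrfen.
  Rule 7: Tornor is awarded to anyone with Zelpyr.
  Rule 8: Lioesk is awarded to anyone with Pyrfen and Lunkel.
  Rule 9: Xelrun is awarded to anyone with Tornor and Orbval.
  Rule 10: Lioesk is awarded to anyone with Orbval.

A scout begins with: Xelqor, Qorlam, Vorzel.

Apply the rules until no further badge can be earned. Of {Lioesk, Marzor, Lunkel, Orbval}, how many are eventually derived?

3

With Xelqor, Pyrfen is earned (Rule 4).
With Qorlam, Xelqor, and Vorzel, Marzor is earned (Rule 2).
With Xelqor, Qorlam, and Pyrfen, Orbval is earned (Rule 6).
With Orbval, Lioesk is earned (Rule 10).
Lioesk: reached.
Marzor: reached.
Lunkel would need Tornor and Xelqor (Rule 3), but Tornor is never earned.
Orbval: reached.
Reached: Lioesk, Marzor, and Orbval — 3 of the 4.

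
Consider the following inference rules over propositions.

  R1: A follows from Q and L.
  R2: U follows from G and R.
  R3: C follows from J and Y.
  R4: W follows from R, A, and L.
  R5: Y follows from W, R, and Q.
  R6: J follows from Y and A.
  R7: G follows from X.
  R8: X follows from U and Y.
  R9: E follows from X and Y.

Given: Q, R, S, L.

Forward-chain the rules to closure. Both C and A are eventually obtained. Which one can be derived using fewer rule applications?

A

A: From Q and L, R1 gives A. [1 rule application]
C: From Q and L, R1 gives A. From R, A, and L, R4 gives W. W, R, and Q hold, so Y follows (R5). From Y and A, R6 gives J. J and Y hold, so C follows (R3). [5 rule applications]
A needs fewer.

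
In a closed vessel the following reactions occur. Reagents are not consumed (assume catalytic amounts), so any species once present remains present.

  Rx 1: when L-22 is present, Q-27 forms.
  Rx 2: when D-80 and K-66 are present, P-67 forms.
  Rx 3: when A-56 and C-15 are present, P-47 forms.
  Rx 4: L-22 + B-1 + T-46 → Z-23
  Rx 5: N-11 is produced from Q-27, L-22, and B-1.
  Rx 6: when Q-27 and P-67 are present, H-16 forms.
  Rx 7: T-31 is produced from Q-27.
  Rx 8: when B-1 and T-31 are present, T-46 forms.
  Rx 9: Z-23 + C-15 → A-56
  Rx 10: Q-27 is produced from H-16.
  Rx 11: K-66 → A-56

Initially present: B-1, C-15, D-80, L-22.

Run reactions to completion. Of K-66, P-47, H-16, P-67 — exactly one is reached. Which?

P-47

L-22 present → Q-27 forms (Rx 1).
Q-27 present → T-31 forms (Rx 7).
B-1 and T-31 present → T-46 forms (Rx 8).
L-22, B-1, and T-46 present → Z-23 forms (Rx 4).
Z-23 and C-15 present → A-56 forms (Rx 9).
A-56 and C-15 present → P-47 forms (Rx 3).
H-16 would need Q-27 and P-67 (Rx 6), but P-67 never forms. No rule produces K-66, and it is not given. P-67 would need D-80 and K-66 (Rx 2), but K-66 never forms.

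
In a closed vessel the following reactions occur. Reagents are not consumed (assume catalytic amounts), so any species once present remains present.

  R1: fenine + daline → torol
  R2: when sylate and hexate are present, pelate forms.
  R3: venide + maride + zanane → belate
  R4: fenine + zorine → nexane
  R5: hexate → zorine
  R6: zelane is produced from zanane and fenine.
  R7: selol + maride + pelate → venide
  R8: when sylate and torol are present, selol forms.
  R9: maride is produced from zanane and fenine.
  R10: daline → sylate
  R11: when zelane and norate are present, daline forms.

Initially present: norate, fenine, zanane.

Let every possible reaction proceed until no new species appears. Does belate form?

belate would need venide, maride, and zanane (R3), but venide never forms.

No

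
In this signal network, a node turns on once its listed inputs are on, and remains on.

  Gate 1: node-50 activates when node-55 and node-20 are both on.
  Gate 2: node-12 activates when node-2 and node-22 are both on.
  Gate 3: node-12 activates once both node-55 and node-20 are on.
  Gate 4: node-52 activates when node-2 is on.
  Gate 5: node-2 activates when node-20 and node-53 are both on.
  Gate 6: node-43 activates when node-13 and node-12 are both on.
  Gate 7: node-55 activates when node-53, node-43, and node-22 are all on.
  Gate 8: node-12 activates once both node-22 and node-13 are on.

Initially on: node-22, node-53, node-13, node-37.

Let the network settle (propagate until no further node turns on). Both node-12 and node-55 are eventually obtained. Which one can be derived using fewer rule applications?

node-12

node-12: node-22 and node-13 are on, so node-12 activates (Gate 8). [1 rule application]
node-55: Gate 8: node-22 and node-13 on → node-12 on. node-13 and node-12 are on, so node-43 activates (Gate 6). node-53, node-43, and node-22 are on, so node-55 activates (Gate 7). [3 rule applications]
node-12 needs fewer.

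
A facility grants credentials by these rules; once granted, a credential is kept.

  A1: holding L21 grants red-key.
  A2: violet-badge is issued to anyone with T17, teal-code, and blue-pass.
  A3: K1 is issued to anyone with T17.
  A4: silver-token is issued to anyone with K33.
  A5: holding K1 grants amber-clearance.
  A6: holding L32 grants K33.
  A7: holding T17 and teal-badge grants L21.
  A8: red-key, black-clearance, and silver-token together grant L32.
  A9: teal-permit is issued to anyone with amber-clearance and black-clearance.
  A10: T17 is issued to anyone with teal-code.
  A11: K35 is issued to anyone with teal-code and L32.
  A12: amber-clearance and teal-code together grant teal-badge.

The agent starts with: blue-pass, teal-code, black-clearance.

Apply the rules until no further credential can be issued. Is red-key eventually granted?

Holding teal-code grants T17 (A10).
Holding T17 grants K1 (A3).
Holding K1 grants amber-clearance (A5).
Holding amber-clearance and teal-code grants teal-badge (A12).
Holding T17 and teal-badge grants L21 (A7).
Holding L21 grants red-key (A1).

Yes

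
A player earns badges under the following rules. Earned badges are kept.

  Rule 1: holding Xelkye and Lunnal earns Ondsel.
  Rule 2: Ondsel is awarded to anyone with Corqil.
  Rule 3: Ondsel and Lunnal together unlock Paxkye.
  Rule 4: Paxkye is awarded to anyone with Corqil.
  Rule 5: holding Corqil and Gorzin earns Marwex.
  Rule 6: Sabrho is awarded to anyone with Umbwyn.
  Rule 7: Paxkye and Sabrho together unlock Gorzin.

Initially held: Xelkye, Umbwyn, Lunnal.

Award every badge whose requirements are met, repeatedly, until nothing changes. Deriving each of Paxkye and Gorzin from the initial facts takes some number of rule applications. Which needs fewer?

Paxkye

Paxkye: With Xelkye and Lunnal, Ondsel is earned (Rule 1). With Ondsel and Lunnal, Paxkye is earned (Rule 3). [2 rule applications]
Gorzin: With Umbwyn, Sabrho is earned (Rule 6). With Xelkye and Lunnal, Ondsel is earned (Rule 1). With Ondsel and Lunnal, Paxkye is earned (Rule 3). With Paxkye and Sabrho, Gorzin is earned (Rule 7). [4 rule applications]
Paxkye needs fewer.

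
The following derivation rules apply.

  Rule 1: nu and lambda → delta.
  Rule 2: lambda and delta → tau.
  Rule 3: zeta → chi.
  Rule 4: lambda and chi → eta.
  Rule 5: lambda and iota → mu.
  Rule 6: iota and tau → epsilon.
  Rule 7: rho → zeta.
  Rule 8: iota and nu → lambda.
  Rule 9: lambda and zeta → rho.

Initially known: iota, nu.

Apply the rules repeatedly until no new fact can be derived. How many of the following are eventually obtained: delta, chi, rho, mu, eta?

2

From iota and nu, Rule 8 gives lambda.
From lambda and iota, Rule 5 gives mu.
From nu and lambda, Rule 1 gives delta.
delta: reached.
chi would need zeta (Rule 3), but zeta is never established.
rho would need lambda and zeta (Rule 9), but zeta is never established.
mu: reached.
eta would need lambda and chi (Rule 4), but chi is never established.
Reached: delta and mu — 2 of the 5.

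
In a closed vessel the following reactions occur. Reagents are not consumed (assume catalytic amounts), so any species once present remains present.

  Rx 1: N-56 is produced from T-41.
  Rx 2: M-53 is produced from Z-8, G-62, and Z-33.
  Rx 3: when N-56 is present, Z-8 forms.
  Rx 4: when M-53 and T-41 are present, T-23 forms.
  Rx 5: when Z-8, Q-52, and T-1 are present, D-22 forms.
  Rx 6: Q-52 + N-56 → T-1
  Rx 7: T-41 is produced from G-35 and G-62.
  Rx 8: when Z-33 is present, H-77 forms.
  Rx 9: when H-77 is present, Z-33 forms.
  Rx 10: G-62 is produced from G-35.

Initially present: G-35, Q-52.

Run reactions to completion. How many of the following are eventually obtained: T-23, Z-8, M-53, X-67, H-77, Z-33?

1

G-35 present → G-62 forms (Rx 10).
G-35 and G-62 present → T-41 forms (Rx 7).
T-41 present → N-56 forms (Rx 1).
N-56 present → Z-8 forms (Rx 3).
T-23 would need M-53 and T-41 (Rx 4), but M-53 never forms.
Z-8: reached.
M-53 would need Z-8, G-62, and Z-33 (Rx 2), but Z-33 never forms.
No rule produces X-67, and it is not given.
H-77 would need Z-33 (Rx 8), but Z-33 never forms.
Z-33 would need H-77 (Rx 9), but H-77 never forms.
Reached: Z-8 — 1 of the 6.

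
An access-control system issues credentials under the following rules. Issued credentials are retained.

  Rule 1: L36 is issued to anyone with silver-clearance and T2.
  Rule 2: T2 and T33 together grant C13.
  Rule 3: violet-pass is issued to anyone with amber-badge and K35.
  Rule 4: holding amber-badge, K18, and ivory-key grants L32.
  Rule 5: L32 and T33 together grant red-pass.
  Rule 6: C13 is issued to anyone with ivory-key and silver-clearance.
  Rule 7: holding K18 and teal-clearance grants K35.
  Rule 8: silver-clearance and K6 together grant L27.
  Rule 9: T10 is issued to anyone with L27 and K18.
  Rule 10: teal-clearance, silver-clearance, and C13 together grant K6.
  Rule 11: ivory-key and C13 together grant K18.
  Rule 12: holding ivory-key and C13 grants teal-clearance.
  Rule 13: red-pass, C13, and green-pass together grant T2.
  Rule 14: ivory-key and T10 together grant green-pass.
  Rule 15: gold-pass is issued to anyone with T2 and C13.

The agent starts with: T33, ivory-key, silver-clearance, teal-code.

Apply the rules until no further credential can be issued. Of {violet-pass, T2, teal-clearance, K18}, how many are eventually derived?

2

Holding ivory-key and silver-clearance grants C13 (Rule 6).
Holding ivory-key and C13 grants K18 (Rule 11).
Holding ivory-key and C13 grants teal-clearance (Rule 12).
violet-pass would need amber-badge and K35 (Rule 3), but amber-badge is never granted.
T2 would need red-pass, C13, and green-pass (Rule 13), but red-pass is never granted.
teal-clearance: reached.
K18: reached.
Reached: teal-clearance and K18 — 2 of the 4.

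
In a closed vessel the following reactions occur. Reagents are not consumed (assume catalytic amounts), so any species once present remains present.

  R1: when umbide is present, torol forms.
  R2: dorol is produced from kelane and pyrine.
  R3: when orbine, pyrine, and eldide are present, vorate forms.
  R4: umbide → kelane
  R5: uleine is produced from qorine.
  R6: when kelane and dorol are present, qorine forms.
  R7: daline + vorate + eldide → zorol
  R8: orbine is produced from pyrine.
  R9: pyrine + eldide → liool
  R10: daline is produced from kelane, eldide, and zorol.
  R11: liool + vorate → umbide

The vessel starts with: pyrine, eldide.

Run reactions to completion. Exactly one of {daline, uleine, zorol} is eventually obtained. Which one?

uleine

pyrine and eldide present → liool forms (R9).
pyrine present → orbine forms (R8).
orbine, pyrine, and eldide present → vorate forms (R3).
liool and vorate present → umbide forms (R11).
umbide present → kelane forms (R4).
kelane and pyrine present → dorol forms (R2).
kelane and dorol present → qorine forms (R6).
qorine present → uleine forms (R5).
daline would need kelane, eldide, and zorol (R10), but zorol never forms. zorol would need daline, vorate, and eldide (R7), but daline never forms.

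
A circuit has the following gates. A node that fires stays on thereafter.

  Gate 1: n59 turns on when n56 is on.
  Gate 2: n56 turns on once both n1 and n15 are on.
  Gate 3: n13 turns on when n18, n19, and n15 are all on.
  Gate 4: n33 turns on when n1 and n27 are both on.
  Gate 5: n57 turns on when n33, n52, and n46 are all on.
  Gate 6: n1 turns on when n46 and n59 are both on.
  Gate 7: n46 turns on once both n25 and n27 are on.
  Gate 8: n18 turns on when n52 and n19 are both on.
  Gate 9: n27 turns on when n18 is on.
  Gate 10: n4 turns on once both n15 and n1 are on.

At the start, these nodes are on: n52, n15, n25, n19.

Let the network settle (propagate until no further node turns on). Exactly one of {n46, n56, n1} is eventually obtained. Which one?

Gate 8: n52 and n19 on → n18 on.
Gate 9: n18 on → n27 on.
Gate 7: n25 and n27 on → n46 on.
n1 would need n46 and n59 (Gate 6), but n59 never turns on. n56 would need n1 and n15 (Gate 2), but n1 never turns on.

n46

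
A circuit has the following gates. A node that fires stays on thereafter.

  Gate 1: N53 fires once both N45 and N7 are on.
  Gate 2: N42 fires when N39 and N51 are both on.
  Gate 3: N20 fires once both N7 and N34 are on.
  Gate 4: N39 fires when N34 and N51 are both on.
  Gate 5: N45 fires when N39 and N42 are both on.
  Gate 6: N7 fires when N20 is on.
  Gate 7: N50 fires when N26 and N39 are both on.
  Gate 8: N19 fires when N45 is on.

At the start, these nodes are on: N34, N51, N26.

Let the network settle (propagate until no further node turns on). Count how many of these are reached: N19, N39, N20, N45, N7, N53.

N34 and N51 are on, so N39 fires (Gate 4).
N39 and N51 are on, so N42 fires (Gate 2).
Gate 5: N39 and N42 on → N45 on.
Gate 8: N45 on → N19 on.
N19: reached.
N39: reached.
N20 would need N7 and N34 (Gate 3), but N7 never turns on.
N45: reached.
N7 would need N20 (Gate 6), but N20 never turns on.
N53 would need N45 and N7 (Gate 1), but N7 never turns on.
Reached: N19, N39, and N45 — 3 of the 6.

3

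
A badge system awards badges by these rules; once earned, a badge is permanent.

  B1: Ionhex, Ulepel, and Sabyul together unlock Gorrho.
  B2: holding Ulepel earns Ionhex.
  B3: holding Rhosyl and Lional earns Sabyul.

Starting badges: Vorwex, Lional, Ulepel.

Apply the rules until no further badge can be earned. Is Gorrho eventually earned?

No

Gorrho would need Ionhex, Ulepel, and Sabyul (B1), but Sabyul is never earned.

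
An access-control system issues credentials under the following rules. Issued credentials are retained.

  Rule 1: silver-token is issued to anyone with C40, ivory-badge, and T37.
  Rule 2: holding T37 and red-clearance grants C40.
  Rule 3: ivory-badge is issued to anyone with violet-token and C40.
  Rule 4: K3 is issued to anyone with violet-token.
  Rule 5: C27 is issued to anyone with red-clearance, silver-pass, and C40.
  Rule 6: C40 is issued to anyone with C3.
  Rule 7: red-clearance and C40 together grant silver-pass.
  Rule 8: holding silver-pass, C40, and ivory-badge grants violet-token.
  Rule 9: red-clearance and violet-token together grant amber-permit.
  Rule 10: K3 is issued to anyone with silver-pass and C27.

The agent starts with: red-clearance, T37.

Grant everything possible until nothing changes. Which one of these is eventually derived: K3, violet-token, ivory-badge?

Holding T37 and red-clearance grants C40 (Rule 2).
Holding red-clearance and C40 grants silver-pass (Rule 7).
Holding red-clearance, silver-pass, and C40 grants C27 (Rule 5).
Holding silver-pass and C27 grants K3 (Rule 10).
ivory-badge would need violet-token and C40 (Rule 3), but violet-token is never granted. violet-token would need silver-pass, C40, and ivory-badge (Rule 8), but ivory-badge is never granted.

K3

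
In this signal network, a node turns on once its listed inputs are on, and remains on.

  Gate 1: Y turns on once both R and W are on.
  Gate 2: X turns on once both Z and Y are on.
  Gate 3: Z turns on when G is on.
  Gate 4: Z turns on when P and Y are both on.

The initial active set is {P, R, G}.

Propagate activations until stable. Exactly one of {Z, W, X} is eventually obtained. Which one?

Z

Gate 3: G on → Z on.
X would need Z and Y (Gate 2), but Y never turns on. No rule produces W, and it is not given.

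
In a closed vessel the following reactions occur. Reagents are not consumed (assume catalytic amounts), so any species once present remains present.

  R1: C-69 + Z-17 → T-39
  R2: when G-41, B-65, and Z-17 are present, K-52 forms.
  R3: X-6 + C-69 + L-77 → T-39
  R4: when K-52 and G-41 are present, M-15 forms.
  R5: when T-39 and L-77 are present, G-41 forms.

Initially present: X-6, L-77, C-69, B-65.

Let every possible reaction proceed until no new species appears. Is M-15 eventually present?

M-15 would need K-52 and G-41 (R4), but K-52 never forms.

No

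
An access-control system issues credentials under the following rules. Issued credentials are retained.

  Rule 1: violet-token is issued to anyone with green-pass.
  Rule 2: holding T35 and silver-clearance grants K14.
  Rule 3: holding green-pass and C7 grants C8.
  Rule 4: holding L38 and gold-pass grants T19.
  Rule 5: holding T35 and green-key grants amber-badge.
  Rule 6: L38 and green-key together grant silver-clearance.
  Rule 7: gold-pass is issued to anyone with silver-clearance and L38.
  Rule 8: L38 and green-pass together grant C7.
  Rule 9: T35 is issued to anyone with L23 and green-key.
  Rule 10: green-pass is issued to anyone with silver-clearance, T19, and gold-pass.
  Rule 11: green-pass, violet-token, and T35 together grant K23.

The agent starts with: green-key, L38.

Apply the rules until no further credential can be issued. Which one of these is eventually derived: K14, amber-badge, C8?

C8

Holding L38 and green-key grants silver-clearance (Rule 6).
Holding silver-clearance and L38 grants gold-pass (Rule 7).
Holding L38 and gold-pass grants T19 (Rule 4).
Holding silver-clearance, T19, and gold-pass grants green-pass (Rule 10).
Holding L38 and green-pass grants C7 (Rule 8).
Holding green-pass and C7 grants C8 (Rule 3).
amber-badge would need T35 and green-key (Rule 5), but T35 is never granted. K14 would need T35 and silver-clearance (Rule 2), but T35 is never granted.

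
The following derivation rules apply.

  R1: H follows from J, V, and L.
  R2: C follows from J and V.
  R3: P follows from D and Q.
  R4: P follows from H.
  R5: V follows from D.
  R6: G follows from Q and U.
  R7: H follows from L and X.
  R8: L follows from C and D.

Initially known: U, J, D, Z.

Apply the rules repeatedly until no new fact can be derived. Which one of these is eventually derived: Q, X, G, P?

D holds, so V follows (R5).
From J and V, R2 gives C.
From C and D, R8 gives L.
From J, V, and L, R1 gives H.
H holds, so P follows (R4).
No rule produces Q, and it is not given. G would need Q and U (R6), but Q is never established. No rule produces X, and it is not given.

P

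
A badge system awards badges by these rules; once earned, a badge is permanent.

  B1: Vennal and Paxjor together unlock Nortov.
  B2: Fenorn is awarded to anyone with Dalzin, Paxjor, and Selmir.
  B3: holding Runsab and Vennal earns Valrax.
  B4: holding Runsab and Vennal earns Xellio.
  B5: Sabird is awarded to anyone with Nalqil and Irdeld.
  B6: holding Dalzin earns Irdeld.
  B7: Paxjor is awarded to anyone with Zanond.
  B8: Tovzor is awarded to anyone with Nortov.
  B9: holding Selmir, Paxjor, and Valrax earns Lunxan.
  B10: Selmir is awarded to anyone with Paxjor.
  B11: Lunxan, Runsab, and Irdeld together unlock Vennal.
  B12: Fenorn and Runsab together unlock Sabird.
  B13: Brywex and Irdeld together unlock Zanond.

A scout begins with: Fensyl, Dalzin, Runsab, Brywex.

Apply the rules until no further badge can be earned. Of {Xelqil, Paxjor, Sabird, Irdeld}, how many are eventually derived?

3

With Dalzin, Irdeld is earned (B6).
With Brywex and Irdeld, Zanond is earned (B13).
With Zanond, Paxjor is earned (B7).
With Paxjor, Selmir is earned (B10).
With Dalzin, Paxjor, and Selmir, Fenorn is earned (B2).
With Fenorn and Runsab, Sabird is earned (B12).
No rule produces Xelqil, and it is not given.
Paxjor: reached.
Sabird: reached.
Irdeld: reached.
Reached: Paxjor, Sabird, and Irdeld — 3 of the 4.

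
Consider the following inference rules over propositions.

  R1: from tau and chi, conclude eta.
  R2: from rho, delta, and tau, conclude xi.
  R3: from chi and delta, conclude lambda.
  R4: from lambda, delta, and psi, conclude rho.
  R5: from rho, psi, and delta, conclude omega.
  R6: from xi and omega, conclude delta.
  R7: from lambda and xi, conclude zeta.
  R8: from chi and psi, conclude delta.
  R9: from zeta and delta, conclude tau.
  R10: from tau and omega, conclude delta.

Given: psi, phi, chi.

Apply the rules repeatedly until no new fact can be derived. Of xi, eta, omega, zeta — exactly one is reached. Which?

omega

chi and psi hold, so delta follows (R8).
From chi and delta, R3 gives lambda.
lambda, delta, and psi hold, so rho follows (R4).
From rho, psi, and delta, R5 gives omega.
zeta would need lambda and xi (R7), but xi is never established. xi would need rho, delta, and tau (R2), but tau is never established. eta would need tau and chi (R1), but tau is never established.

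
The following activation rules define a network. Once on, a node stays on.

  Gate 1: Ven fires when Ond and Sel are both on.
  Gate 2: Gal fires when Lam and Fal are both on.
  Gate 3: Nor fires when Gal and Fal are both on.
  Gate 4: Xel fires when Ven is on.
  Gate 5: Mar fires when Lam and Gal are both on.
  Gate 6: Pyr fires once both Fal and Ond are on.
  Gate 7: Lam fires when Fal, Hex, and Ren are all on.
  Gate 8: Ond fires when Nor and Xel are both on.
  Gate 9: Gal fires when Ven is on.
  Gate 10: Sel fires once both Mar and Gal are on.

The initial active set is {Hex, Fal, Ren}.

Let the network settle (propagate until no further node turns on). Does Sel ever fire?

Fal, Hex, and Ren are on, so Lam fires (Gate 7).
Gate 2: Lam and Fal on → Gal on.
Gate 5: Lam and Gal on → Mar on.
Mar and Gal are on, so Sel fires (Gate 10).

Yes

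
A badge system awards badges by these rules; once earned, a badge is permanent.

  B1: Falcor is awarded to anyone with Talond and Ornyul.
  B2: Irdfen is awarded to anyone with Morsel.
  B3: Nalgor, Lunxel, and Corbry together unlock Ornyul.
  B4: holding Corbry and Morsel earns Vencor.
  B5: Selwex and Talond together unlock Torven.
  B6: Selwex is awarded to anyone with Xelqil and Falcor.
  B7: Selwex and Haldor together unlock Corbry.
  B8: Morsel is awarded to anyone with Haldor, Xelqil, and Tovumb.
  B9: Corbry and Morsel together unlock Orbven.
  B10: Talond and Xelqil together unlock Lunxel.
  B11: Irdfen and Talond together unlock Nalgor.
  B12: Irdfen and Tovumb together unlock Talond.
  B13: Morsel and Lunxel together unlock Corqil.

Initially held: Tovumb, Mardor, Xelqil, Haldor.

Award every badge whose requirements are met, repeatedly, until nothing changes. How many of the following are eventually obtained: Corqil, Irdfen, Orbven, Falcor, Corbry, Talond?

With Haldor, Xelqil, and Tovumb, Morsel is earned (B8).
With Morsel, Irdfen is earned (B2).
With Irdfen and Tovumb, Talond is earned (B12).
With Talond and Xelqil, Lunxel is earned (B10).
With Morsel and Lunxel, Corqil is earned (B13).
Corqil: reached.
Irdfen: reached.
Orbven would need Corbry and Morsel (B9), but Corbry is never earned.
Falcor would need Talond and Ornyul (B1), but Ornyul is never earned.
Corbry would need Selwex and Haldor (B7), but Selwex is never earned.
Talond: reached.
Reached: Corqil, Irdfen, and Talond — 3 of the 6.

3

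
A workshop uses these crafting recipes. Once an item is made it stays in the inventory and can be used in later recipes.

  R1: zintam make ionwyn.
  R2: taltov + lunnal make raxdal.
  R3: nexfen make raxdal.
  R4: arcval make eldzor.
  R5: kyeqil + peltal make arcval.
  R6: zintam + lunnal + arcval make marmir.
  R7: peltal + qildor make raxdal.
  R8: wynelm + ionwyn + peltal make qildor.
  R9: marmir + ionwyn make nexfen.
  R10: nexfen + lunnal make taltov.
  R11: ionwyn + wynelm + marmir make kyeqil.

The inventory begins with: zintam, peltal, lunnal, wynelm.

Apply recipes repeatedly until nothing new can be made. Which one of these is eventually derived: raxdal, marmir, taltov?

raxdal

zintam → ionwyn (R1).
Using R8, wynelm, ionwyn, and peltal make qildor.
peltal + qildor → raxdal (R7).
taltov would need nexfen and lunnal (R10), but nexfen is never obtained. marmir would need zintam, lunnal, and arcval (R6), but arcval is never obtained.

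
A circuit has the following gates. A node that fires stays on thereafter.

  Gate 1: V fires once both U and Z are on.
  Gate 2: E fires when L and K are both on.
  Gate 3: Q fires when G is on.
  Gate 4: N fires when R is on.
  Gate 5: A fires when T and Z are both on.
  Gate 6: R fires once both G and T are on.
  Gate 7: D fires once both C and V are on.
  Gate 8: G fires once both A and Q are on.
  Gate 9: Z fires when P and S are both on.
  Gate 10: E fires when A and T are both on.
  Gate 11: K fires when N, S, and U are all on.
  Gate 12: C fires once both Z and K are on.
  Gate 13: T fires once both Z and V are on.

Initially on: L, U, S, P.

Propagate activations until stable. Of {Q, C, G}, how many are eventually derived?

Q would need G (Gate 3), but G never turns on.
C would need Z and K (Gate 12), but K never turns on.
G would need A and Q (Gate 8), but Q never turns on.
None of the 3 are reached.

0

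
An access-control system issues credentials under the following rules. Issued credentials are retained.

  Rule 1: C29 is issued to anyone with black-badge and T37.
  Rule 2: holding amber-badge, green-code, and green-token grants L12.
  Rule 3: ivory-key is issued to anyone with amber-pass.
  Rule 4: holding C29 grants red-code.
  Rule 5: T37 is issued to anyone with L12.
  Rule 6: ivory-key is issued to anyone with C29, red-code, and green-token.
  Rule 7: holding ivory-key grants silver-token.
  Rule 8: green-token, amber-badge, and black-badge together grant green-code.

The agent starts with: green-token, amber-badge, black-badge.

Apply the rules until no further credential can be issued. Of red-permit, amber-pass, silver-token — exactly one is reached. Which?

silver-token

Holding green-token, amber-badge, and black-badge grants green-code (Rule 8).
Holding amber-badge, green-code, and green-token grants L12 (Rule 2).
Holding L12 grants T37 (Rule 5).
Holding black-badge and T37 grants C29 (Rule 1).
Holding C29 grants red-code (Rule 4).
Holding C29, red-code, and green-token grants ivory-key (Rule 6).
Holding ivory-key grants silver-token (Rule 7).
No rule produces amber-pass, and it is not given. No rule produces red-permit, and it is not given.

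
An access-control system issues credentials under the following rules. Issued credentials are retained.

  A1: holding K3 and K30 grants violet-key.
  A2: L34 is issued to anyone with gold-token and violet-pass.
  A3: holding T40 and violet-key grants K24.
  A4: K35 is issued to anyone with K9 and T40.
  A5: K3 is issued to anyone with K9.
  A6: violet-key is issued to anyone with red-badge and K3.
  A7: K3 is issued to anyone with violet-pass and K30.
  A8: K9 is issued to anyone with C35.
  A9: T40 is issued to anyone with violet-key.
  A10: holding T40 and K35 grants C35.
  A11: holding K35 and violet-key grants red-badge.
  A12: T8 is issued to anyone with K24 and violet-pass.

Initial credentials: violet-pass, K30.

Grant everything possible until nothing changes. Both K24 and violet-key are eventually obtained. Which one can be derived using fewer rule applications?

violet-key

violet-key: Holding violet-pass and K30 grants K3 (A7). Holding K3 and K30 grants violet-key (A1). [2 rule applications]
K24: Holding violet-pass and K30 grants K3 (A7). Holding K3 and K30 grants violet-key (A1). Holding violet-key grants T40 (A9). Holding T40 and violet-key grants K24 (A3). [4 rule applications]
violet-key needs fewer.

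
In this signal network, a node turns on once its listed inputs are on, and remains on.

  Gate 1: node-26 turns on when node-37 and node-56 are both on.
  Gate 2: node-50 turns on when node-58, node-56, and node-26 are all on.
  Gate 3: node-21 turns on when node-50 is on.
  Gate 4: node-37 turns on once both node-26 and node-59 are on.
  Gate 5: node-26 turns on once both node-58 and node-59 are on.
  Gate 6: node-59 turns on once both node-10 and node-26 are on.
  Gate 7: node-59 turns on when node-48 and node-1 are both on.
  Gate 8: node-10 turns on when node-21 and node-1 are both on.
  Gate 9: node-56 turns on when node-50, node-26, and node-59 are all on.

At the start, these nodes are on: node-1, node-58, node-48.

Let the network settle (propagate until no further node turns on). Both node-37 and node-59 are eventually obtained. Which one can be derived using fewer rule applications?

node-59

node-59: Gate 7: node-48 and node-1 on → node-59 on. [1 rule application]
node-37: Gate 7: node-48 and node-1 on → node-59 on. node-58 and node-59 are on, so node-26 turns on (Gate 5). Gate 4: node-26 and node-59 on → node-37 on. [3 rule applications]
node-59 needs fewer.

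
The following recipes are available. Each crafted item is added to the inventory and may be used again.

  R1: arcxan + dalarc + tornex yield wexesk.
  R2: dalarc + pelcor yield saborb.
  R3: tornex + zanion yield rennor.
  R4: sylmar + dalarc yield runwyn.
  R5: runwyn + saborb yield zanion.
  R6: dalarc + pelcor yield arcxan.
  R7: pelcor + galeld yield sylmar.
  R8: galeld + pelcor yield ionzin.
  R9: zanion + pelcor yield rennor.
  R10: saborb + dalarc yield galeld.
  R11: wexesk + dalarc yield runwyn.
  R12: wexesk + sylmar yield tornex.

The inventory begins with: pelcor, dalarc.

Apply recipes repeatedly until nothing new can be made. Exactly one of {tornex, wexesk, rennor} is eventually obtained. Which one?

Using R2, dalarc and pelcor make saborb.
Using R10, saborb and dalarc make galeld.
Using R7, pelcor and galeld make sylmar.
Using R4, sylmar and dalarc make runwyn.
Using R5, runwyn and saborb make zanion.
zanion + pelcor → rennor (R9).
tornex would need wexesk and sylmar (R12), but wexesk is never obtained. wexesk would need arcxan, dalarc, and tornex (R1), but tornex is never obtained.

rennor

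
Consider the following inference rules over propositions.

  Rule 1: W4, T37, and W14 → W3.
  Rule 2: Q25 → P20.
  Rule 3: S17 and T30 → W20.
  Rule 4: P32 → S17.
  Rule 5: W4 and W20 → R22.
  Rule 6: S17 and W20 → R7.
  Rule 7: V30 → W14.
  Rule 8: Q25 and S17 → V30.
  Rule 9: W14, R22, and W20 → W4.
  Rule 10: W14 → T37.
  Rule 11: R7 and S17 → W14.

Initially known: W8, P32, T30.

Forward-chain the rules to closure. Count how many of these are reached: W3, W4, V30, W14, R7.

P32 holds, so S17 follows (Rule 4).
From S17 and T30, Rule 3 gives W20.
From S17 and W20, Rule 6 gives R7.
R7 and S17 hold, so W14 follows (Rule 11).
W3 would need W4, T37, and W14 (Rule 1), but W4 is never established.
W4 would need W14, R22, and W20 (Rule 9), but R22 is never established.
V30 would need Q25 and S17 (Rule 8), but Q25 is never established.
W14: reached.
R7: reached.
Reached: W14 and R7 — 2 of the 5.

2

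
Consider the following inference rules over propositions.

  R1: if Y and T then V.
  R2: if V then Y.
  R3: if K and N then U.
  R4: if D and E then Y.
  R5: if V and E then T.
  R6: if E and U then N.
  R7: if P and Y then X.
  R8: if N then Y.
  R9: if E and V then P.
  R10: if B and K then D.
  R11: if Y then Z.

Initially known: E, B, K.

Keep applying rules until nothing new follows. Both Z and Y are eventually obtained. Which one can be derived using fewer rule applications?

Y

Y: B and K hold, so D follows (R10). From D and E, R4 gives Y. [2 rule applications]
Z: B and K hold, so D follows (R10). D and E hold, so Y follows (R4). From Y, R11 gives Z. [3 rule applications]
Y needs fewer.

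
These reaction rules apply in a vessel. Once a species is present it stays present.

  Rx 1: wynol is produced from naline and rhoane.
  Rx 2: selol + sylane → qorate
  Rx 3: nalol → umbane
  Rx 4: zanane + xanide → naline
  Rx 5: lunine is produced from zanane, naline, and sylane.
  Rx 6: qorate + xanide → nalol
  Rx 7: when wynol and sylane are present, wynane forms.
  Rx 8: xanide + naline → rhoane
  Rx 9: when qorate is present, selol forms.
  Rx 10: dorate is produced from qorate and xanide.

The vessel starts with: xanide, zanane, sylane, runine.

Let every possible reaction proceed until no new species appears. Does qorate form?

No

qorate would need selol and sylane (Rx 2), but selol never forms.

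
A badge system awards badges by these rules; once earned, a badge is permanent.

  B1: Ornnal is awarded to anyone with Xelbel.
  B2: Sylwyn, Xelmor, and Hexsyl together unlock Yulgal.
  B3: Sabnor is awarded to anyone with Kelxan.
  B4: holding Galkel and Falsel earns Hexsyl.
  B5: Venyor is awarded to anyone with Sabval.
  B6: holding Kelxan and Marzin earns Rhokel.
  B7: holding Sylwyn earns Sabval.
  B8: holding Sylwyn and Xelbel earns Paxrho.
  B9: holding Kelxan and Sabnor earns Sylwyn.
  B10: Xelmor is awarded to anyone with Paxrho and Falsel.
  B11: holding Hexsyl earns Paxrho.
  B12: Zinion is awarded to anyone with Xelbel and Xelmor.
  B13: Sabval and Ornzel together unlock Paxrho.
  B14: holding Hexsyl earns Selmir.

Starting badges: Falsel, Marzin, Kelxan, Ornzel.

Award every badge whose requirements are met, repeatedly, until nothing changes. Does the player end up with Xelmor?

With Kelxan, Sabnor is earned (B3).
With Kelxan and Sabnor, Sylwyn is earned (B9).
With Sylwyn, Sabval is earned (B7).
With Sabval and Ornzel, Paxrho is earned (B13).
With Paxrho and Falsel, Xelmor is earned (B10).

Yes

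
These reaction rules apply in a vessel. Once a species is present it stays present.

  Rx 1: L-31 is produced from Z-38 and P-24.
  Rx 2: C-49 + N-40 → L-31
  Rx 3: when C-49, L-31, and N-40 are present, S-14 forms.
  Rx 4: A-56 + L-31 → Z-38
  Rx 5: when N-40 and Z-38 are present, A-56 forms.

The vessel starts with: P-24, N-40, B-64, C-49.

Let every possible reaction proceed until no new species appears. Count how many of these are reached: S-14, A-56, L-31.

2

C-49 and N-40 present → L-31 forms (Rx 2).
C-49, L-31, and N-40 present → S-14 forms (Rx 3).
S-14: reached.
A-56 would need N-40 and Z-38 (Rx 5), but Z-38 never forms.
L-31: reached.
Reached: S-14 and L-31 — 2 of the 3.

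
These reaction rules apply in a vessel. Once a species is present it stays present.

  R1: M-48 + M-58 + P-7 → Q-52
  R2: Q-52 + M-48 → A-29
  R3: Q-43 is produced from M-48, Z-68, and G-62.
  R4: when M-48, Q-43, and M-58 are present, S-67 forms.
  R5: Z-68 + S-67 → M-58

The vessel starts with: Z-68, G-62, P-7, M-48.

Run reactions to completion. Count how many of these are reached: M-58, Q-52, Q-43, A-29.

M-48, Z-68, and G-62 present → Q-43 forms (R3).
M-58 would need Z-68 and S-67 (R5), but S-67 never forms.
Q-52 would need M-48, M-58, and P-7 (R1), but M-58 never forms.
Q-43: reached.
A-29 would need Q-52 and M-48 (R2), but Q-52 never forms.
Reached: Q-43 — 1 of the 4.

1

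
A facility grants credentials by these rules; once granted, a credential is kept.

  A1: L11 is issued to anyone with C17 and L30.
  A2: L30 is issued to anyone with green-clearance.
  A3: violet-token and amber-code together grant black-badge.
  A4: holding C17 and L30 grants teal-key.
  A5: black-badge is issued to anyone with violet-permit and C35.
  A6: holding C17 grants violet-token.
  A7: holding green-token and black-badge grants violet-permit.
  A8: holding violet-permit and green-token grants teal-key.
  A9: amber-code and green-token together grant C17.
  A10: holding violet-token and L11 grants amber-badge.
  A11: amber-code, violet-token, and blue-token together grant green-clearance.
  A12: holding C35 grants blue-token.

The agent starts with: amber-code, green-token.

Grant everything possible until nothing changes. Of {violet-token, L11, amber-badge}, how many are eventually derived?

1

Holding amber-code and green-token grants C17 (A9).
Holding C17 grants violet-token (A6).
violet-token: reached.
L11 would need C17 and L30 (A1), but L30 is never granted.
amber-badge would need violet-token and L11 (A10), but L11 is never granted.
Reached: violet-token — 1 of the 3.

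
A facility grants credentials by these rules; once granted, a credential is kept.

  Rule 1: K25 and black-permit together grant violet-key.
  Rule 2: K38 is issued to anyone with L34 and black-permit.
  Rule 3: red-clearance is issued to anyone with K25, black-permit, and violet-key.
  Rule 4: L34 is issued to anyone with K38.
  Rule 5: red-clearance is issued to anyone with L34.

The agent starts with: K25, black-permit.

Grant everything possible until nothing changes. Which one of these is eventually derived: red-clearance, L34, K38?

Holding K25 and black-permit grants violet-key (Rule 1).
Holding K25, black-permit, and violet-key grants red-clearance (Rule 3).
K38 would need L34 and black-permit (Rule 2), but L34 is never granted. L34 would need K38 (Rule 4), but K38 is never granted.

red-clearance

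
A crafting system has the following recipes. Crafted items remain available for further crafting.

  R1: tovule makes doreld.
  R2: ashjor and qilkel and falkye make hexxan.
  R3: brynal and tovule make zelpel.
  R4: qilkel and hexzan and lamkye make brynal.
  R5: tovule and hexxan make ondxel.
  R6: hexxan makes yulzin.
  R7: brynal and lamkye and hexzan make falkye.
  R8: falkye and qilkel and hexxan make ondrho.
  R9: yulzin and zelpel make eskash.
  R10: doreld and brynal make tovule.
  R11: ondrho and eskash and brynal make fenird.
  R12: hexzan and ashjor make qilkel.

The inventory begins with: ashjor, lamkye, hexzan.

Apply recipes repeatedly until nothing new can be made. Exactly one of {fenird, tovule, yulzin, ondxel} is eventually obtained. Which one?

yulzin

Using R12, hexzan and ashjor make qilkel.
Using R4, qilkel, hexzan, and lamkye make brynal.
brynal and lamkye and hexzan → falkye (R7).
Using R2, ashjor, qilkel, and falkye make hexxan.
Using R6, hexxan makes yulzin.
tovule would need doreld and brynal (R10), but doreld is never obtained. fenird would need ondrho, eskash, and brynal (R11), but eskash is never obtained. ondxel would need tovule and hexxan (R5), but tovule is never obtained.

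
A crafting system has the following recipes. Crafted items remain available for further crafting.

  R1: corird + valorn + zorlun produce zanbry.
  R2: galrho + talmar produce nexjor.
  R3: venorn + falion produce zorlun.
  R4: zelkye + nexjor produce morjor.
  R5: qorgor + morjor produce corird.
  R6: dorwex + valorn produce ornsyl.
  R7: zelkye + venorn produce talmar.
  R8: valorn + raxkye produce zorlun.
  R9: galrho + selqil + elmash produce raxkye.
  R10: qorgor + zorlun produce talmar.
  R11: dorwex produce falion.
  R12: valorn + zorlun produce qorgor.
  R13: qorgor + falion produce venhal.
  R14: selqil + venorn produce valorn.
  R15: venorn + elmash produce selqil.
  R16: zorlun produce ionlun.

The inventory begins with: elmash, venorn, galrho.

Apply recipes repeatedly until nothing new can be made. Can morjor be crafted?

morjor would need zelkye and nexjor (R4), but zelkye is never obtained.

No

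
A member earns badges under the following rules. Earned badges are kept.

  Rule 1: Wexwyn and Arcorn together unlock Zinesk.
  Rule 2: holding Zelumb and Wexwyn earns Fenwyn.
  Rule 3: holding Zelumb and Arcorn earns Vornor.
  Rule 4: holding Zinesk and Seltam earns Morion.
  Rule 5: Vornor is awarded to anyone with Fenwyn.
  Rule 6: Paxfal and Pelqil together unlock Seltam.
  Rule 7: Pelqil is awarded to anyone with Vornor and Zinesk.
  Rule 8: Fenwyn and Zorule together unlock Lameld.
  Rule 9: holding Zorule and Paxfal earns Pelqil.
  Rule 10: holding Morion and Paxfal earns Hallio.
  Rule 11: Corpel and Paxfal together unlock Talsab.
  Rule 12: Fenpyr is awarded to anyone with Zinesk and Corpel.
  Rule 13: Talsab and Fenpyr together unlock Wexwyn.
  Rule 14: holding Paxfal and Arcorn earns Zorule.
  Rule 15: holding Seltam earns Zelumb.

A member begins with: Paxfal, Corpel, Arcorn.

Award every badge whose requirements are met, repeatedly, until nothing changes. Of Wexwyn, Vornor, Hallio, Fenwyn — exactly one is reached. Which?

With Paxfal and Arcorn, Zorule is earned (Rule 14).
With Zorule and Paxfal, Pelqil is earned (Rule 9).
With Paxfal and Pelqil, Seltam is earned (Rule 6).
With Seltam, Zelumb is earned (Rule 15).
With Zelumb and Arcorn, Vornor is earned (Rule 3).
Wexwyn would need Talsab and Fenpyr (Rule 13), but Fenpyr is never earned. Fenwyn would need Zelumb and Wexwyn (Rule 2), but Wexwyn is never earned. Hallio would need Morion and Paxfal (Rule 10), but Morion is never earned.

Vornor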